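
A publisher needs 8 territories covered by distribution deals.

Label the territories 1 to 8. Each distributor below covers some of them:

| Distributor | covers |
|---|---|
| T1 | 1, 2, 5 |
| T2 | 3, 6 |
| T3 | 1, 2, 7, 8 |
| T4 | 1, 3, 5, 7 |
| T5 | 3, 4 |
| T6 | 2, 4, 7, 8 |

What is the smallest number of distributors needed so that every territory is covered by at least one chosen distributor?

3

T1 and T2 and T6 together: T1 ∪ T2 ∪ T6 = {1, 2, 3, 4, 5, 6, 7, 8} — every territory is covered.
Only T2 contains 6, so T2 is forced; the remaining 6 territories need at least 2 more distributors (each remaining distributor adds at most 4) — so at least 3 distributors are needed, and 3 is optimal.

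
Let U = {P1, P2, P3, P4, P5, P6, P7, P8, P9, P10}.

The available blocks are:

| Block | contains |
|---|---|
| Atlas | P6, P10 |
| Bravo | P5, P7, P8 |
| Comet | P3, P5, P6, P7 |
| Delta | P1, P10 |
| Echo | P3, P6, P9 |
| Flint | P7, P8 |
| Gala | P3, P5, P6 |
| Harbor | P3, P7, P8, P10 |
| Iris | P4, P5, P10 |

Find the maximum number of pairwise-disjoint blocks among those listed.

3

Echo, Flint, Iris are pairwise disjoint (Echo={P3,P6,P9}; Flint={P7,P8}; Iris={P4,P5,P10}).
Every remaining block overlaps one of these, and no 4 of the listed blocks are pairwise disjoint, so 3 is the maximum.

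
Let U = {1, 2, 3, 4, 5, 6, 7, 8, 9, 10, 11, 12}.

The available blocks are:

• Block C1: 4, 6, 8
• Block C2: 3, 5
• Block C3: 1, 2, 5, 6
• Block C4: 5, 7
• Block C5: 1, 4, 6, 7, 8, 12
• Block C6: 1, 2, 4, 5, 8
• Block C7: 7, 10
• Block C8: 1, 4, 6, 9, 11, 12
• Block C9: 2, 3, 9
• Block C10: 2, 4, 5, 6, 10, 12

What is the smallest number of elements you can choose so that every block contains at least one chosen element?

4

The 4 elements {5, 8, 9, 10} hit every block.
No choice of 3 elements meets every block, so 4 is the minimum.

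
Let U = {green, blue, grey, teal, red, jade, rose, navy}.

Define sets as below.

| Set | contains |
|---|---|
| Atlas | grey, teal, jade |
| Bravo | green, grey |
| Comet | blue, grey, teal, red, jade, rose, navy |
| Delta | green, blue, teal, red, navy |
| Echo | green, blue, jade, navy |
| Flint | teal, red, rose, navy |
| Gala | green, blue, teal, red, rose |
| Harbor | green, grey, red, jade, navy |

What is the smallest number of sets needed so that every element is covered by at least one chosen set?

2

Comet and Gala cover everything between them: the union {green, blue, grey, teal, red, jade, rose, navy} is all of U.
No single set has all 8 elements (the largest, Comet, has 7), so 2 is optimal.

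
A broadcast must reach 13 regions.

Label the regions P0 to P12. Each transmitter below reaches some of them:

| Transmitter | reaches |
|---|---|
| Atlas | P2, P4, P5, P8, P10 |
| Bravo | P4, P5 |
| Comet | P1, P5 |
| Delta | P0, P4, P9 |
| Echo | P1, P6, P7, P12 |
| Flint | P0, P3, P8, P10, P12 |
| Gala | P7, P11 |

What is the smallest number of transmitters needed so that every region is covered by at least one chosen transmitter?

Take {Atlas, Delta, Echo, Flint, Gala}. Their union is {P0, P1, P2, P3, P4, P5, P6, P7, P8, P9, P10, P11, P12}, which is all 13 regions.
No 4 of the 7 transmitters cover everything (all 35 combinations miss at least one region), so 5 is optimal.

5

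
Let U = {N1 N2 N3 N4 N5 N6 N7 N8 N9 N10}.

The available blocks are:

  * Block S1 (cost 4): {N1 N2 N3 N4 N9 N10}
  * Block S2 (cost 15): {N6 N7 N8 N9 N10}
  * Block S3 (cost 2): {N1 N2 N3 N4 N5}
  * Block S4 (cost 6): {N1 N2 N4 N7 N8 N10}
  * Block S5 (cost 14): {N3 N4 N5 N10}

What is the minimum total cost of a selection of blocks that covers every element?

17

S2, S3 together cover every element (S2 ∪ S3 = {N1, N2, N3, N4, N5, N6, N7, N8, N9, N10}); total cost 15 + 2 = 17.
The greedy pick S3, S1, S4, S2 costs 27; no covering selection beats 17.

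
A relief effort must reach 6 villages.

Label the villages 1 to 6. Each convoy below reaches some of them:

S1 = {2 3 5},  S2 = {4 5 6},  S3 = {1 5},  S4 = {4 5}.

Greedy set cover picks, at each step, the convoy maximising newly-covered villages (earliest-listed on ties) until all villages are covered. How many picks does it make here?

Greedy: pick S1 (covers 3 new) → pick S2 (covers 2 new) → pick S3 (covers 1 new). Total picks: 3.

3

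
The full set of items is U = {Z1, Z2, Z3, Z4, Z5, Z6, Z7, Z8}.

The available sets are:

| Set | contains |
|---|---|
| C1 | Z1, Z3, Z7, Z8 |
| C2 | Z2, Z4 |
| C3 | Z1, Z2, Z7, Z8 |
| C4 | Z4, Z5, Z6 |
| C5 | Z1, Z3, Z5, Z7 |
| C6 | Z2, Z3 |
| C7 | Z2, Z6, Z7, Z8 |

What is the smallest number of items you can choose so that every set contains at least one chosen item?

3

H = {Z3, Z4, Z7} meets every set (each contains at least one member of H), and |H| = 3.
No choice of 2 items meets every set, so 3 is the minimum.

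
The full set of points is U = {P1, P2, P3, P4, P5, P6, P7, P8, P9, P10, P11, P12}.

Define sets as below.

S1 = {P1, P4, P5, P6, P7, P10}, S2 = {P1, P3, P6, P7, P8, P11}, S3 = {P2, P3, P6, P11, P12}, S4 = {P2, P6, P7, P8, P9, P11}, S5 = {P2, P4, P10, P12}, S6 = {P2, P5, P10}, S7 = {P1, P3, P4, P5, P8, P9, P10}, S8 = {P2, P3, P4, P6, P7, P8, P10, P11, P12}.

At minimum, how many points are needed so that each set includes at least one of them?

2

Take H = {P6, P10}. Each listed set contains at least one of these, so H is a hitting set of size 2.
The sets S2, S6 are pairwise disjoint, so any hitting set needs a separate point for each — at least 2. Hence 2 is optimal.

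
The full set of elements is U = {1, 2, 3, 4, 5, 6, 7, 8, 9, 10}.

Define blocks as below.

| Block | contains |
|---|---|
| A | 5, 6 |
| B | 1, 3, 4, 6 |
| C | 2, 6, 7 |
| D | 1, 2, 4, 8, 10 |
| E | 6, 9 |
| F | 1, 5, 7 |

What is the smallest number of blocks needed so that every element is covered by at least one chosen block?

Take {B, D, E, F}. Their union is {1, 2, 3, 4, 5, 6, 7, 8, 9, 10}, which is all 10 elements.
Only D contains 8, so D is forced; the remaining 5 elements need at least 3 more blocks (each remaining block adds at most 2) — so at least 4 blocks are needed, and 4 is optimal.

4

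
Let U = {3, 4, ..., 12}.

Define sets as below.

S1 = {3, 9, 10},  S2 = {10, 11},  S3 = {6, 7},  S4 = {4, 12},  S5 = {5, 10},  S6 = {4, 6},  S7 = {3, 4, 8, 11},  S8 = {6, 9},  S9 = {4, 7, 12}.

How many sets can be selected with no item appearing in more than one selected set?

3

S2, S3, S4 are pairwise disjoint (S2={10,11}; S3={6,7}; S4={4,12}).
Every remaining set overlaps one of these, and no 4 of the listed sets are pairwise disjoint, so 3 is the maximum.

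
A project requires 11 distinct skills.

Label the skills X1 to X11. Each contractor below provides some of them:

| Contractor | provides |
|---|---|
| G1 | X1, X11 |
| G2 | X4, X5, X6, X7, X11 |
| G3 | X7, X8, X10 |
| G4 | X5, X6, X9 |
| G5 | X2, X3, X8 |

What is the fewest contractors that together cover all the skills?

G1 and G2 and G3 and G4 and G5 together: G1 ∪ G2 ∪ G3 ∪ G4 ∪ G5 = {X1, X2, X3, X4, X5, X6, X7, X8, X9, X10, X11} — every skill is covered.
No 4 of the 5 contractors cover everything (all 5 combinations miss at least one skill), so 5 is optimal.

5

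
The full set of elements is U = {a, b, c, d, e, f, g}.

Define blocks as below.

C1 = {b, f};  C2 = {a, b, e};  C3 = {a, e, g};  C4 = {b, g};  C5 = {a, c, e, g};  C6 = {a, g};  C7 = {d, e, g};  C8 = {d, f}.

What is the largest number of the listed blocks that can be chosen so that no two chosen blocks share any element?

C1, C5 are pairwise disjoint (C1={b,f}; C5={a,c,e,g}).
Every remaining block overlaps one of these, and no 3 of the listed blocks are pairwise disjoint, so 2 is the maximum.

2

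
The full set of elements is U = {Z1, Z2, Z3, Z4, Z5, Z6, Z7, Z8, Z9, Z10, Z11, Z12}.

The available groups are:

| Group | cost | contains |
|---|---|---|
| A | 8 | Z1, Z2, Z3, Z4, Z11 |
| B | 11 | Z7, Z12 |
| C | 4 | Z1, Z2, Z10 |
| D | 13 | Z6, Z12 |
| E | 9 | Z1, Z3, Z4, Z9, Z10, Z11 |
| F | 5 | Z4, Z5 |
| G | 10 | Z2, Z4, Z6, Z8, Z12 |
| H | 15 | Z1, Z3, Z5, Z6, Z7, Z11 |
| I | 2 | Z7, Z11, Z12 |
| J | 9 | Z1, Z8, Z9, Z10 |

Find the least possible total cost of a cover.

E, F, G, I together cover every element (E ∪ F ∪ G ∪ I = {Z1, Z2, Z3, Z4, Z5, Z6, Z7, Z8, Z9, Z10, Z11, Z12}); total cost 9 + 5 + 10 + 2 = 26.
The greedy pick I, C, F, E, G costs 30; no covering selection beats 26.

26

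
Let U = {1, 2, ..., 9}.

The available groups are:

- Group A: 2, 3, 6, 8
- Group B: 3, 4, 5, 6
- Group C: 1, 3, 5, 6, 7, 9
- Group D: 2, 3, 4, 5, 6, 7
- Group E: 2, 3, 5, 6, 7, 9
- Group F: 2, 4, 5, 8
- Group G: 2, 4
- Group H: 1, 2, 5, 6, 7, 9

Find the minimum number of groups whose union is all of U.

C and F together: C ∪ F = {1, 2, 3, 4, 5, 6, 7, 8, 9} — every point is covered.
No single group has all 9 points (the largest, C, has 6), so 2 is optimal.

2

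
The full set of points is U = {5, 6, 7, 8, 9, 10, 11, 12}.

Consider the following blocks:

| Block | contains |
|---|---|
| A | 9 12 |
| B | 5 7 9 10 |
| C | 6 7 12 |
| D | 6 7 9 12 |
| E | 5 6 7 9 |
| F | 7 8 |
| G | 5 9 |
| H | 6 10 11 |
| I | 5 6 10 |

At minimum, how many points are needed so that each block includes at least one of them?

3

T = {6, 7, 9} meets every block (each contains at least one member of T), and |T| = 3.
The blocks F, G, H are pairwise disjoint, so any hitting set needs a separate point for each — at least 3. Hence 3 is optimal.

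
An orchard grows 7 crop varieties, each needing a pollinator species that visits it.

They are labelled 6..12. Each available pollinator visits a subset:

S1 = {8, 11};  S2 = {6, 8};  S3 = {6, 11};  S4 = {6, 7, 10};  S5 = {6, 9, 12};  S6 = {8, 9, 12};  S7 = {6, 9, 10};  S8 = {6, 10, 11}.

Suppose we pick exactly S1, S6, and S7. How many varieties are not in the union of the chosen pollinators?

1

Union of S1, S6, S7 = {6, 8, 9, 10, 11, 12}.
Not covered: 7 — 1 variety.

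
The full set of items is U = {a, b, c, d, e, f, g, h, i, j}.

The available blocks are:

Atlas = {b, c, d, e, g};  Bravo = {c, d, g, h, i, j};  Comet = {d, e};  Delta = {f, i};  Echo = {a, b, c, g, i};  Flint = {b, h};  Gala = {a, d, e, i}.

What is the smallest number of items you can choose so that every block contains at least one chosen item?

3

Take T = {b, e, i}. Each listed block contains at least one of these, so T is a hitting set of size 3.
The blocks Comet, Delta, Flint are pairwise disjoint, so any hitting set needs a separate item for each — at least 3. Hence 3 is optimal.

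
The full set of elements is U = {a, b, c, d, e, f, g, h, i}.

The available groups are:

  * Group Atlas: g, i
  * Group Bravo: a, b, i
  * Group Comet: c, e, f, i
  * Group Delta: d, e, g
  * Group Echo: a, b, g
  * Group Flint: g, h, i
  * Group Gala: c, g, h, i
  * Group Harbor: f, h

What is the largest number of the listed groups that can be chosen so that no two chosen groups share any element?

Bravo, Delta, Harbor are pairwise disjoint (Bravo={a,b,i}; Delta={d,e,g}; Harbor={f,h}).
Every remaining group overlaps one of these, and no 4 of the listed groups are pairwise disjoint, so 3 is the maximum.

3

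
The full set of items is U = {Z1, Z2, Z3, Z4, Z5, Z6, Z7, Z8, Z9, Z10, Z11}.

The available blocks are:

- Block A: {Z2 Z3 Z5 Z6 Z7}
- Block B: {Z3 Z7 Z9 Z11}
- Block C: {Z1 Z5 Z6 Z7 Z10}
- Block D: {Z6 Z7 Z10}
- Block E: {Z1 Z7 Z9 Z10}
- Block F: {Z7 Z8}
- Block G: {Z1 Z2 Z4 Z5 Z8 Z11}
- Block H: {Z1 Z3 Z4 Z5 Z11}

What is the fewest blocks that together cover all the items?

3

B and C and G together: B ∪ C ∪ G = {Z1, Z2, Z3, Z4, Z5, Z6, Z7, Z8, Z9, Z10, Z11} — every item is covered.
No 2 of the 8 blocks cover everything (all 28 combinations miss at least one item), so 3 is optimal.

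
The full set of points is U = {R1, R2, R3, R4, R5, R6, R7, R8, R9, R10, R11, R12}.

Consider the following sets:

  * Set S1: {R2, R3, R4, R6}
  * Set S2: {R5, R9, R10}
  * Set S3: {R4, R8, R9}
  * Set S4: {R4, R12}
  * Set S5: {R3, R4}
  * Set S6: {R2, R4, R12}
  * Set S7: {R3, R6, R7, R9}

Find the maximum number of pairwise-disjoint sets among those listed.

S6, S7 are pairwise disjoint (S6={R2,R4,R12}; S7={R3,R6,R7,R9}).
Every remaining set overlaps one of these, and no 3 of the listed sets are pairwise disjoint, so 2 is the maximum.

2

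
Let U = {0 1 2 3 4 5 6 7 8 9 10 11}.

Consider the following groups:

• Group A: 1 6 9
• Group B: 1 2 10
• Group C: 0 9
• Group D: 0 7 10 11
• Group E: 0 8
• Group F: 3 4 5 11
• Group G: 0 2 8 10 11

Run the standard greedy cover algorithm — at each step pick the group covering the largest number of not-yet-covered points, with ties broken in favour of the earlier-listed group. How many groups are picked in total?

Greedy: pick G (covers 5 new) → pick A (covers 3 new) → pick F (covers 3 new) → pick D (covers 1 new). Total picks: 4.

4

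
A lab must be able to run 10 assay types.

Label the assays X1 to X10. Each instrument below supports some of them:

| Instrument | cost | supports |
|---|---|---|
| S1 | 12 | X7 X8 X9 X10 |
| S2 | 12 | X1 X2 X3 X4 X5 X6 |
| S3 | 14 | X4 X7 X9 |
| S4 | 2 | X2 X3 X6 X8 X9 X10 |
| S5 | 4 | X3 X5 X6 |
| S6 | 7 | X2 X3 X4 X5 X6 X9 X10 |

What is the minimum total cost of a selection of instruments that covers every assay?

S1, S2 together cover every assay (S1 ∪ S2 = {X1, X2, X3, X4, X5, X6, X7, X8, X9, X10}); total cost 12 + 12 = 24.
The greedy pick S4, S6, S1, S2 costs 33; no covering selection beats 24.

24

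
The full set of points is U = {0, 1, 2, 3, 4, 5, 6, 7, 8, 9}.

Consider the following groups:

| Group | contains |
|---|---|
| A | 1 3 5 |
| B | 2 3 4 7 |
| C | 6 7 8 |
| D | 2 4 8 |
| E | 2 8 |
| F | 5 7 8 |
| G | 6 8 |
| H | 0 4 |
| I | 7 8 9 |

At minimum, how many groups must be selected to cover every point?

5

A and D and G and H and I together: A ∪ D ∪ G ∪ H ∪ I = {0, 1, 2, 3, 4, 5, 6, 7, 8, 9} — every point is covered.
No 4 of the 9 groups cover everything (all 126 combinations miss at least one point), so 5 is optimal.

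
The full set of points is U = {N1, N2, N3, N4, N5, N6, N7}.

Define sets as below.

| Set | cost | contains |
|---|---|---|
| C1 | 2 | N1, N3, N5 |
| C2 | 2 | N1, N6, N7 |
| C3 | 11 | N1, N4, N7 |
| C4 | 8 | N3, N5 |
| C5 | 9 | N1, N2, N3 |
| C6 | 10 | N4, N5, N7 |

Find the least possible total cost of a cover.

C2, C5, C6 together cover every point (C2 ∪ C5 ∪ C6 = {N1, N2, N3, N4, N5, N6, N7}); total cost 2 + 9 + 10 = 21.
The greedy pick C1, C2, C5, C6 costs 23; no covering selection beats 21.

21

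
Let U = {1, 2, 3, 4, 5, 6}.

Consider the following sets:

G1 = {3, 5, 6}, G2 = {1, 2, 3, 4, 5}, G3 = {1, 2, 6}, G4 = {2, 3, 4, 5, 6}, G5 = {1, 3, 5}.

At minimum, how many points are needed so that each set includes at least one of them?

Take H = {3, 6}. Each listed set contains at least one of these, so H is a hitting set of size 2.
No single point lies in every set, so at least 2 are needed and 2 is optimal.

2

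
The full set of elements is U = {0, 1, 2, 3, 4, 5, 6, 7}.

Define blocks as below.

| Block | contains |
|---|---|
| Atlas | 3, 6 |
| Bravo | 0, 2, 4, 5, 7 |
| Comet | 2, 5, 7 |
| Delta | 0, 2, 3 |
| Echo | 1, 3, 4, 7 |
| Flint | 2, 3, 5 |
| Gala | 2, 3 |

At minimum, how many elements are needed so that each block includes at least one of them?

2

H = {3, 5} meets every block (each contains at least one member of H), and |H| = 2.
The blocks Atlas, Bravo are pairwise disjoint, so any hitting set needs a separate element for each — at least 2. Hence 2 is optimal.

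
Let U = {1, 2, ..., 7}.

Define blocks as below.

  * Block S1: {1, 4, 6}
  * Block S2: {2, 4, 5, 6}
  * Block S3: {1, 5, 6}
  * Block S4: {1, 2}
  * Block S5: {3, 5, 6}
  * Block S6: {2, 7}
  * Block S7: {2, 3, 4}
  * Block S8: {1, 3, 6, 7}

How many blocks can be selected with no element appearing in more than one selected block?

2

S3, S7 are pairwise disjoint (S3={1,5,6}; S7={2,3,4}).
Every remaining block overlaps one of these, and no 3 of the listed blocks are pairwise disjoint, so 2 is the maximum.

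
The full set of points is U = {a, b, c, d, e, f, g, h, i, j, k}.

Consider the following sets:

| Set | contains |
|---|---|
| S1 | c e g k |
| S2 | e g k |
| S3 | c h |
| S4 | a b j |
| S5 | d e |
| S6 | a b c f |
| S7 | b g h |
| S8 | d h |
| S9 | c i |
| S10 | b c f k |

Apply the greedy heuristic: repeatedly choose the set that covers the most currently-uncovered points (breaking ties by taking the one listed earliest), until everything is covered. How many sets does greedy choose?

Greedy: pick S1 (covers 4 new) → pick S4 (covers 3 new) → pick S8 (covers 2 new) → pick S6 (covers 1 new) → pick S9 (covers 1 new). Total picks: 5.

5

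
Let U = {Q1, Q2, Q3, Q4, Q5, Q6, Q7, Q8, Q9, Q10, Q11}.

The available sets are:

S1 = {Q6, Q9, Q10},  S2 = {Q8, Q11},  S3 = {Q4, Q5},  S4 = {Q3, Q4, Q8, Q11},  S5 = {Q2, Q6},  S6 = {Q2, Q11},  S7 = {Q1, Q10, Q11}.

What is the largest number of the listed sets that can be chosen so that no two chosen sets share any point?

3

S2, S3, S5 are pairwise disjoint (S2={Q8,Q11}; S3={Q4,Q5}; S5={Q2,Q6}).
Every remaining set overlaps one of these, and no 4 of the listed sets are pairwise disjoint, so 3 is the maximum.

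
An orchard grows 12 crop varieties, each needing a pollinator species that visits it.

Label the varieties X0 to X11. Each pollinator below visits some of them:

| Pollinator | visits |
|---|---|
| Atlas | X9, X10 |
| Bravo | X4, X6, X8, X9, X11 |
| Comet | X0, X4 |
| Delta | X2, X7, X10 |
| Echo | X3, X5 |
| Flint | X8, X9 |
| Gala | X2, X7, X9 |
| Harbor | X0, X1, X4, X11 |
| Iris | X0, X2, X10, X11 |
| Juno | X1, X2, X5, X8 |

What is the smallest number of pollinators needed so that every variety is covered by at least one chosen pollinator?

Take {Bravo, Delta, Echo, Harbor}. Their union is {X0, X1, X2, X3, X4, X5, X6, X7, X8, X9, X10, X11}, which is all 12 varieties.
Only Bravo contains X6, so Bravo is forced; the remaining 7 varieties need at least 3 more pollinators (each remaining pollinator adds at most 3) — so at least 4 pollinators are needed, and 4 is optimal.

4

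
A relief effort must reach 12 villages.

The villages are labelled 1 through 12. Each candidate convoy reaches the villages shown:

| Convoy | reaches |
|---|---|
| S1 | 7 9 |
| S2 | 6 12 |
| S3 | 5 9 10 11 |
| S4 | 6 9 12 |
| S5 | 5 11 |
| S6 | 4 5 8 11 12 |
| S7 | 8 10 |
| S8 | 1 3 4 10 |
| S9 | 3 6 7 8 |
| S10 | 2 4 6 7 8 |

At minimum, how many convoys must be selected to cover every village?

4

Take {S4, S5, S8, S10}. Their union is {1, 2, 3, 4, 5, 6, 7, 8, 9, 10, 11, 12}, which is all 12 villages.
No 3 of the 10 convoys cover everything (all 120 combinations miss at least one village), so 4 is optimal.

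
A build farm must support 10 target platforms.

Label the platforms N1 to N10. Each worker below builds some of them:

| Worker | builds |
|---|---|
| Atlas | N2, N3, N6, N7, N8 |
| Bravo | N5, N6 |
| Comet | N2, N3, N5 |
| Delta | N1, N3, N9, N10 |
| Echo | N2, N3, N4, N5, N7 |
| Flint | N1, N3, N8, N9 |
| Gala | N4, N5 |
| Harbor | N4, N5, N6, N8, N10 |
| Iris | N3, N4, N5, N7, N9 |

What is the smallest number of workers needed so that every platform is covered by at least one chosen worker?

Atlas and Delta and Echo together: Atlas ∪ Delta ∪ Echo = {N1, N2, N3, N4, N5, N6, N7, N8, N9, N10} — every platform is covered.
No 2 of the 9 workers cover everything (all 36 combinations miss at least one platform), so 3 is optimal.

3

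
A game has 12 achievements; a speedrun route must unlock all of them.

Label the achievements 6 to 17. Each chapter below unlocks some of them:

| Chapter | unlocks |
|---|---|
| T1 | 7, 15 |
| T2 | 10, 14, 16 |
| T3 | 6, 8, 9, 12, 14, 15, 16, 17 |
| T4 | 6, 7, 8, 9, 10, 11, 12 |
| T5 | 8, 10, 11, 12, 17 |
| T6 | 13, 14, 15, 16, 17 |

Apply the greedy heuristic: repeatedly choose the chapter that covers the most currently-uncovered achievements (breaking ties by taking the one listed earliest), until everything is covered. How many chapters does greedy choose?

3

Greedy: pick T3 (covers 8 new) → pick T4 (covers 3 new) → pick T6 (covers 1 new). Total picks: 3.
(The true minimum cover uses only 2 chapters, so greedy is not optimal here.)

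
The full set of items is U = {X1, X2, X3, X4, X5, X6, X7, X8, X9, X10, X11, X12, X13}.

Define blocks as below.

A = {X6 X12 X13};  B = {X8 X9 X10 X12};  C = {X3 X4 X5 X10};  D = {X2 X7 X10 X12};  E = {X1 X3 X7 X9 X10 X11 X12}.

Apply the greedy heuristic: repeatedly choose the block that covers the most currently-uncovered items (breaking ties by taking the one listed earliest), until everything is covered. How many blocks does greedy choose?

5

Greedy: pick E (covers 7 new) → pick A (covers 2 new) → pick C (covers 2 new) → pick B (covers 1 new) → pick D (covers 1 new). Total picks: 5.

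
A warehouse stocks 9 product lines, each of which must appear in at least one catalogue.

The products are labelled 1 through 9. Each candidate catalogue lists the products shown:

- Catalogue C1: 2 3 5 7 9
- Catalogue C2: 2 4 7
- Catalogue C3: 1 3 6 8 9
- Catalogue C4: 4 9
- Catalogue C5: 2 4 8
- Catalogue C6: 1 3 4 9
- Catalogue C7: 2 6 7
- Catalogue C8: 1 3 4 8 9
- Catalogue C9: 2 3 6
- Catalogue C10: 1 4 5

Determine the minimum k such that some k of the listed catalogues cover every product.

Take {C1, C3, C8}. Their union is {1, 2, 3, 4, 5, 6, 7, 8, 9}, which is all 9 products.
No 2 of the 10 catalogues cover everything (all 45 combinations miss at least one product), so 3 is optimal.

3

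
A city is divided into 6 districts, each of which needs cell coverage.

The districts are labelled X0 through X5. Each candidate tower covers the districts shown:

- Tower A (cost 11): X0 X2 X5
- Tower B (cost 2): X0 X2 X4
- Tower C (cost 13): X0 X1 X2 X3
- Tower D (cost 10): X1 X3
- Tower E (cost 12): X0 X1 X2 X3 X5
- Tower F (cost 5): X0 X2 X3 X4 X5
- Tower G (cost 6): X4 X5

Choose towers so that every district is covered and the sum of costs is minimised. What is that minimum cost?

14

B, E together cover every district (B ∪ E = {X0, X1, X2, X3, X4, X5}); total cost 2 + 12 = 14.
The greedy pick B, F, D costs 17; no covering selection beats 14.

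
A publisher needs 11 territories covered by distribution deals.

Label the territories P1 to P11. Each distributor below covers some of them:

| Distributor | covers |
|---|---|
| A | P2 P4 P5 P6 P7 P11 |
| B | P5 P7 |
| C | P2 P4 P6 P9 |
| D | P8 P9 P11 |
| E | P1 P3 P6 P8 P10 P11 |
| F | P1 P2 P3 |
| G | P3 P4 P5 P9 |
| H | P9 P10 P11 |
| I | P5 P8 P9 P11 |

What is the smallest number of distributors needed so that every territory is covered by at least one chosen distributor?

3

A and C and E together: A ∪ C ∪ E = {P1, P2, P3, P4, P5, P6, P7, P8, P9, P10, P11} — every territory is covered.
No 2 of the 9 distributors cover everything (all 36 combinations miss at least one territory), so 3 is optimal.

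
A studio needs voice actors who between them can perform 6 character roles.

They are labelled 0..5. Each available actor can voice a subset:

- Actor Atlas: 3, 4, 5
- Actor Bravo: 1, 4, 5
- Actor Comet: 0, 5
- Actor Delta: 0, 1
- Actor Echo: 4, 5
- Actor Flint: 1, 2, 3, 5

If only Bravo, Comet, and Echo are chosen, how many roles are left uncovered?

Union of Bravo, Comet, Echo = {0, 1, 4, 5}.
Not covered: 2, 3 — 2 roles.

2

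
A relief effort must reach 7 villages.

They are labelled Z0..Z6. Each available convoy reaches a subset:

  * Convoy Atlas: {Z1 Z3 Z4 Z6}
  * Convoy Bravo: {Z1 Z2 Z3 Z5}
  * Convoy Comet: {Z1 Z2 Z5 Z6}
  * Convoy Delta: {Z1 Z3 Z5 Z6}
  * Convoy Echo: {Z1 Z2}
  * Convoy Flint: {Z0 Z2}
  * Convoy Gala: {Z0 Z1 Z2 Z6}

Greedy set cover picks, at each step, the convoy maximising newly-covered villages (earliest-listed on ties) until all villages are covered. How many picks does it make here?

Greedy: pick Atlas (covers 4 new) → pick Bravo (covers 2 new) → pick Flint (covers 1 new). Total picks: 3.

3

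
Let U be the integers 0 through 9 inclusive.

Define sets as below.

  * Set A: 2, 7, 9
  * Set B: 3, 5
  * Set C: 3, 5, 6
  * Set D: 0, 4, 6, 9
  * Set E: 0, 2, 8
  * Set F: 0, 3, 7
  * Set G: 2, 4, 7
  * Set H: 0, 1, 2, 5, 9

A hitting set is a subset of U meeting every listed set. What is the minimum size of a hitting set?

T = {2, 3, 6} meets every set (each contains at least one member of T), and |T| = 3.
No choice of 2 items meets every set, so 3 is the minimum.

3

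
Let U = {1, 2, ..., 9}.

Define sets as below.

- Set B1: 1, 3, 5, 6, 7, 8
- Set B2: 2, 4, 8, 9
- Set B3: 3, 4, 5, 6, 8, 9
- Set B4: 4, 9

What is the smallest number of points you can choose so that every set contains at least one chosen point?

2

H = {1, 9} meets every set (each contains at least one member of H), and |H| = 2.
The sets B1, B4 are pairwise disjoint, so any hitting set needs a separate point for each — at least 2. Hence 2 is optimal.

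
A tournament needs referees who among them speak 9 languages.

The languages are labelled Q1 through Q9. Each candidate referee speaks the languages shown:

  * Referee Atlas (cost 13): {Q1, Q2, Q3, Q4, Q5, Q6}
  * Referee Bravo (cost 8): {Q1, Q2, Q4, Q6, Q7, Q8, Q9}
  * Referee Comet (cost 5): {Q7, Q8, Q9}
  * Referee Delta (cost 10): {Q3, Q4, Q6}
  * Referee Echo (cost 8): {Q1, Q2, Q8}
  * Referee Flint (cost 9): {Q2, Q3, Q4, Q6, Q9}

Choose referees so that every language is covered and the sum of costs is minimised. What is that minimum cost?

Atlas, Comet together cover every language (Atlas ∪ Comet = {Q1, Q2, Q3, Q4, Q5, Q6, Q7, Q8, Q9}); total cost 13 + 5 = 18.
The greedy pick Bravo, Atlas costs 21; no covering selection beats 18.

18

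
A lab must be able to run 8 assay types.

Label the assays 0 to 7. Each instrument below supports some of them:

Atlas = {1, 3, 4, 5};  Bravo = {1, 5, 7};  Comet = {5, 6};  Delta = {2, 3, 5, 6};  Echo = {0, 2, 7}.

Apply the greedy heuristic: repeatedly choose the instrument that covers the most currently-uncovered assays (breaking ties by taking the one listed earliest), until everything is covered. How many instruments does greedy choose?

3

Greedy: pick Atlas (covers 4 new) → pick Echo (covers 3 new) → pick Comet (covers 1 new). Total picks: 3.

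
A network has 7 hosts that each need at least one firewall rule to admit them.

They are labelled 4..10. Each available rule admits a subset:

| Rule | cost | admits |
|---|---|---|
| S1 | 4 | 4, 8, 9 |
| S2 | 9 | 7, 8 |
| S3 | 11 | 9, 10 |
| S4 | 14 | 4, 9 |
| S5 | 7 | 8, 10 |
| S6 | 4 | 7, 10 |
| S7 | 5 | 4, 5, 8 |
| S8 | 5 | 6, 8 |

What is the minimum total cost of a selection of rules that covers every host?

S1, S6, S7, S8 together cover every host (S1 ∪ S6 ∪ S7 ∪ S8 = {4, 5, 6, 7, 8, 9, 10}); total cost 4 + 4 + 5 + 5 = 18.
No covering selection has total cost below 18.

18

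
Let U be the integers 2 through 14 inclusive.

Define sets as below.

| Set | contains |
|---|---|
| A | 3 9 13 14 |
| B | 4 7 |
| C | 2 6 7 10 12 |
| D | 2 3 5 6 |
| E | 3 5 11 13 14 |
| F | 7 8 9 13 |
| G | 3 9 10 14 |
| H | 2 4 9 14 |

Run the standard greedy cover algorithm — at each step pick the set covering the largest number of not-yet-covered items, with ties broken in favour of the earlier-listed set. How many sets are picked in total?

Greedy: pick C (covers 5 new) → pick E (covers 5 new) → pick F (covers 2 new) → pick B (covers 1 new). Total picks: 4.

4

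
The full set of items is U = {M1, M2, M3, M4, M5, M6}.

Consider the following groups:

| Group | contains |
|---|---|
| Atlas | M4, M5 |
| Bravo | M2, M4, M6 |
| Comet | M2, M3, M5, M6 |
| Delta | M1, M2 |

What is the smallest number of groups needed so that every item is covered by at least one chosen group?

3

Take {Atlas, Comet, Delta}. Their union is {M1, M2, M3, M4, M5, M6}, which is all 6 items.
Only Delta contains M1, so Delta is forced; the remaining 4 items need at least 2 more groups (each remaining group adds at most 3) — so at least 3 groups are needed, and 3 is optimal.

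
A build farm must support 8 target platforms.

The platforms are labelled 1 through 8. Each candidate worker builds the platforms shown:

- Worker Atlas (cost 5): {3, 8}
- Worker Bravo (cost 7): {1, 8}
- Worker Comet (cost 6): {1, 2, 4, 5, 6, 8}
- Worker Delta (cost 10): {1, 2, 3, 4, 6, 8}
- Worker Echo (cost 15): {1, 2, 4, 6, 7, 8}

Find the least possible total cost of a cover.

26

Atlas, Comet, Echo together cover every platform (Atlas ∪ Comet ∪ Echo = {1, 2, 3, 4, 5, 6, 7, 8}); total cost 5 + 6 + 15 = 26.
No covering selection has total cost below 26.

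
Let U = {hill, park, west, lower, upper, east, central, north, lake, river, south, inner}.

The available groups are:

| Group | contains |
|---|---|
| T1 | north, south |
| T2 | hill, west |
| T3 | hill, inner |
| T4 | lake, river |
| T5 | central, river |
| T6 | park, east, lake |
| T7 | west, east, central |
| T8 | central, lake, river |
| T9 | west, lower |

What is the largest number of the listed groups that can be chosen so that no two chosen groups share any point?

5

T1, T3, T5, T6, T9 are pairwise disjoint (T1={north,south}; T3={hill,inner}; T5={central,river}; T6={park,east,lake}; T9={west,lower}).
Every remaining group overlaps one of these, and no 6 of the listed groups are pairwise disjoint, so 5 is the maximum.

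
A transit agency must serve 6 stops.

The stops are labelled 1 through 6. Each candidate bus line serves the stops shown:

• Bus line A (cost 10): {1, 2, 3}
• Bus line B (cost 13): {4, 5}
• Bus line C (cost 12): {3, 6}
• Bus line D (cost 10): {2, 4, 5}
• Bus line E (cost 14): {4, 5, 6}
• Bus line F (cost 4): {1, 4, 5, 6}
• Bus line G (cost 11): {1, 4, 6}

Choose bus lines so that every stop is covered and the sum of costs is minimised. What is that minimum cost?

14

A, F together cover every stop (A ∪ F = {1, 2, 3, 4, 5, 6}); total cost 10 + 4 = 14.
No covering selection has total cost below 14.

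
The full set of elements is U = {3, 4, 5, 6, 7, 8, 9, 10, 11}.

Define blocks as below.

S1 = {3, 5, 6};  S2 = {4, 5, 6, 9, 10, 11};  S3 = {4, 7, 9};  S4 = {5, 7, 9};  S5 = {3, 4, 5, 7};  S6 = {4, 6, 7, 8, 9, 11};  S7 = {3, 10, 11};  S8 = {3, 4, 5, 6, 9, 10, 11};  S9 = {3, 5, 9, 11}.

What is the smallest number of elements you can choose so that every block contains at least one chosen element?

2

H = {3, 9} meets every block (each contains at least one member of H), and |H| = 2.
The blocks S1, S3 are pairwise disjoint, so any hitting set needs a separate element for each — at least 2. Hence 2 is optimal.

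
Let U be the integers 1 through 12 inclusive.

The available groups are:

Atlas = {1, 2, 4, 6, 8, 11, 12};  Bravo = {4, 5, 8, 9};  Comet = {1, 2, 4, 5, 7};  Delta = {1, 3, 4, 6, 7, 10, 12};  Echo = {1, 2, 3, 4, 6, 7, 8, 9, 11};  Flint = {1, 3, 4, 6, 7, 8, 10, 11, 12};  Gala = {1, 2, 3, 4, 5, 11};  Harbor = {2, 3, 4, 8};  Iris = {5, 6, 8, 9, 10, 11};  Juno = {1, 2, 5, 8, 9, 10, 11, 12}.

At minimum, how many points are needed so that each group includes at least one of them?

2

Take H = {1, 8}. Each listed group contains at least one of these, so H is a hitting set of size 2.
No single point lies in every group, so at least 2 are needed and 2 is optimal.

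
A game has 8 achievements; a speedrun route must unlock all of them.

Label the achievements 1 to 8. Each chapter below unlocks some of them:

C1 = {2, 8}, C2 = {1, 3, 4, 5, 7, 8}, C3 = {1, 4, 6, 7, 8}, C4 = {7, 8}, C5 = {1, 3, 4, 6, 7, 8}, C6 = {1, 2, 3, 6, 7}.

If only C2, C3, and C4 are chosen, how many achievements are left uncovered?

Union of C2, C3, C4 = {1, 3, 4, 5, 6, 7, 8}.
Not covered: 2 — 1 achievement.

1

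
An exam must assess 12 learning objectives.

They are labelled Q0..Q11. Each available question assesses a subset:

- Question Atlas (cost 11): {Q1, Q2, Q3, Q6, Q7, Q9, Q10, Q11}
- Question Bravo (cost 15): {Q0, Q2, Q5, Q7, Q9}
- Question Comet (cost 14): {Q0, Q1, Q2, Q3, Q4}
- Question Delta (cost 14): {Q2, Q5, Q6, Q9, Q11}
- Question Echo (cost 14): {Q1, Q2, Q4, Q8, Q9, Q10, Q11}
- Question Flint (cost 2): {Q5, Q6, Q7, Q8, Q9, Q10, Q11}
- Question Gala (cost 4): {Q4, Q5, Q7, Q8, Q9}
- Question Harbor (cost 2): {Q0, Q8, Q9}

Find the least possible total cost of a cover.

16

Comet, Flint together cover every objective (Comet ∪ Flint = {Q0, Q1, Q2, Q3, Q4, Q5, Q6, Q7, Q8, Q9, Q10, Q11}); total cost 14 + 2 = 16.
The greedy pick Flint, Harbor, Comet costs 18; no covering selection beats 16.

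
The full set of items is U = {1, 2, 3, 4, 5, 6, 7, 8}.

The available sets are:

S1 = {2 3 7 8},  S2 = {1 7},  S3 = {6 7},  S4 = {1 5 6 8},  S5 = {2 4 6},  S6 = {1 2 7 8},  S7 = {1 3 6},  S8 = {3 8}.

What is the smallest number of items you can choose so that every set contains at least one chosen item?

3

Take H = {1, 6, 8}. Each listed set contains at least one of these, so H is a hitting set of size 3.
The sets S2, S5, S8 are pairwise disjoint, so any hitting set needs a separate item for each — at least 3. Hence 3 is optimal.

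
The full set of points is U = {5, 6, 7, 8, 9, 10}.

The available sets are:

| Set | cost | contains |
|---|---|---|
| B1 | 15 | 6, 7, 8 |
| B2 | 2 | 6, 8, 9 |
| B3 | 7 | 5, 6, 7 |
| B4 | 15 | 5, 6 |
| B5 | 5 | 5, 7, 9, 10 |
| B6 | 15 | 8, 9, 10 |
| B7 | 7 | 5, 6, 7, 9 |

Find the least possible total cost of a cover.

B2, B5 together cover every point (B2 ∪ B5 = {5, 6, 7, 8, 9, 10}); total cost 2 + 5 = 7.
No covering selection has total cost below 7.

7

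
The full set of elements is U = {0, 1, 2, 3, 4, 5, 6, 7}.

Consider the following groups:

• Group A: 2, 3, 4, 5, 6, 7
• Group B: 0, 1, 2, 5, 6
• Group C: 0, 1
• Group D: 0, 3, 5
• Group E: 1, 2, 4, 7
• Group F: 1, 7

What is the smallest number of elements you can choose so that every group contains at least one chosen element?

2

H = {1, 3} meets every group (each contains at least one member of H), and |H| = 2.
The groups D, E are pairwise disjoint, so any hitting set needs a separate element for each — at least 2. Hence 2 is optimal.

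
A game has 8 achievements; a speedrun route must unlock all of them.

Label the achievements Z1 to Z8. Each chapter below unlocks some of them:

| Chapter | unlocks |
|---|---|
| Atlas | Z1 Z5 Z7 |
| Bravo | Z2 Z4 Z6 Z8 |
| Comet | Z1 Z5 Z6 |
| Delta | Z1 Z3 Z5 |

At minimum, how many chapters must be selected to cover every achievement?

Take {Atlas, Bravo, Delta}. Their union is {Z1, Z2, Z3, Z4, Z5, Z6, Z7, Z8}, which is all 8 achievements.
Only Bravo contains Z2, so Bravo is forced; the remaining 4 achievements need at least 2 more chapters (each remaining chapter adds at most 3) — so at least 3 chapters are needed, and 3 is optimal.

3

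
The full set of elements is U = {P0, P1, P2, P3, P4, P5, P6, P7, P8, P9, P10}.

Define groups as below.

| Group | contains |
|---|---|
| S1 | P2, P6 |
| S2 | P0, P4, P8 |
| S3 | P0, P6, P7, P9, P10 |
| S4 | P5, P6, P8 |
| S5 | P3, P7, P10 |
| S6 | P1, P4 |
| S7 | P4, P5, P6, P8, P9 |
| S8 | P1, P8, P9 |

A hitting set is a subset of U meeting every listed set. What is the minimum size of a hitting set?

H = {P4, P6, P8, P10} meets every group (each contains at least one member of H), and |H| = 4.
No choice of 3 elements meets every group, so 4 is the minimum.

4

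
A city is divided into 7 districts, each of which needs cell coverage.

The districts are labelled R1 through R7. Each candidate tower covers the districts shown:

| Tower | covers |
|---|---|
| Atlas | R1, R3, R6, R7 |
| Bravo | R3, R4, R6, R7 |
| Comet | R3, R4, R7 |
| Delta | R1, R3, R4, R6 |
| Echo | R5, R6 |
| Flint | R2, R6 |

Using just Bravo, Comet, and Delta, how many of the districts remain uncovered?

Union of Bravo, Comet, Delta = {R1, R3, R4, R6, R7}.
Not covered: R2, R5 — 2 districts.

2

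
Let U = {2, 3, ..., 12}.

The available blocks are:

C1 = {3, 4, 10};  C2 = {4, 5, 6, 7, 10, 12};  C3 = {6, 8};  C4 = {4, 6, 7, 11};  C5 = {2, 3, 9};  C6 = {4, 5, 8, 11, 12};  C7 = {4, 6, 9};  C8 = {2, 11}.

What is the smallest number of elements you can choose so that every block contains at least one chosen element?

H = {3, 6, 11} meets every block (each contains at least one member of H), and |H| = 3.
The blocks C1, C3, C8 are pairwise disjoint, so any hitting set needs a separate element for each — at least 3. Hence 3 is optimal.

3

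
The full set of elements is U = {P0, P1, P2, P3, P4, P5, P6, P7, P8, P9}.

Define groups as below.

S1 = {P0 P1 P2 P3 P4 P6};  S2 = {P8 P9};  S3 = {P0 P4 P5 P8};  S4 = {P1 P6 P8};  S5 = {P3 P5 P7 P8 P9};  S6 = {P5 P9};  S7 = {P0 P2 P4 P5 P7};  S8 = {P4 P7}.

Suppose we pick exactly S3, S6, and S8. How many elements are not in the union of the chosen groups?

4

Union of S3, S6, S8 = {P0, P4, P5, P7, P8, P9}.
Not covered: P1, P2, P3, P6 — 4 elements.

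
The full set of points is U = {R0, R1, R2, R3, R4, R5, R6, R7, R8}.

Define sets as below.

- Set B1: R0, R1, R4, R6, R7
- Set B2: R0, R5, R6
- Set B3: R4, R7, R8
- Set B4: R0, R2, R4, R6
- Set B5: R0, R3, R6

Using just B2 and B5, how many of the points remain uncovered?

Union of B2, B5 = {R0, R3, R5, R6}.
Not covered: R1, R2, R4, R7, R8 — 5 points.

5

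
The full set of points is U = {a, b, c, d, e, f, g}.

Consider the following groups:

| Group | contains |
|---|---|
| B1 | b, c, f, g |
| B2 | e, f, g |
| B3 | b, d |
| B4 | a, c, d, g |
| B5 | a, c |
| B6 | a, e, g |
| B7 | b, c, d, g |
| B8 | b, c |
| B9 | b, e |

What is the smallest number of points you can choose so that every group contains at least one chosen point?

Take H = {b, c, e}. Each listed group contains at least one of these, so H is a hitting set of size 3.
The groups B2, B3, B5 are pairwise disjoint, so any hitting set needs a separate point for each — at least 3. Hence 3 is optimal.

3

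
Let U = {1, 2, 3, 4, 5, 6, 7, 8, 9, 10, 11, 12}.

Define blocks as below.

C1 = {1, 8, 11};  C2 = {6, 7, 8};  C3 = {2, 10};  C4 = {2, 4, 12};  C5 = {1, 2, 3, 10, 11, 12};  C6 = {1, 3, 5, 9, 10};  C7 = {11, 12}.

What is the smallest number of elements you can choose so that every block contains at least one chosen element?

3

H = {8, 10, 12} meets every block (each contains at least one member of H), and |H| = 3.
The blocks C2, C6, C7 are pairwise disjoint, so any hitting set needs a separate element for each — at least 3. Hence 3 is optimal.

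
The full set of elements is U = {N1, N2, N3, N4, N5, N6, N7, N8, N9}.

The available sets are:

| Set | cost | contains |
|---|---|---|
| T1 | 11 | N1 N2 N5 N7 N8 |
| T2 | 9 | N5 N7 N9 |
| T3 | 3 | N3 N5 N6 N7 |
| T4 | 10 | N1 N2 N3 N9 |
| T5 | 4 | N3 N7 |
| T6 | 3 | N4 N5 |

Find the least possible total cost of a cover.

26

T1, T2, T3, T6 together cover every element (T1 ∪ T2 ∪ T3 ∪ T6 = {N1, N2, N3, N4, N5, N6, N7, N8, N9}); total cost 11 + 9 + 3 + 3 = 26.
The greedy pick T3, T6, T4, T1 costs 27; no covering selection beats 26.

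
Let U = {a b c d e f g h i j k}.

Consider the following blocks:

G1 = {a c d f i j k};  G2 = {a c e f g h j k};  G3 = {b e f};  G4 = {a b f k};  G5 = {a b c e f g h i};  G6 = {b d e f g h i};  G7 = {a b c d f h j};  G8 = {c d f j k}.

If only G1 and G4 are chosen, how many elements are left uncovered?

3

Union of G1, G4 = {a, b, c, d, f, i, j, k}.
Not covered: e, g, h — 3 elements.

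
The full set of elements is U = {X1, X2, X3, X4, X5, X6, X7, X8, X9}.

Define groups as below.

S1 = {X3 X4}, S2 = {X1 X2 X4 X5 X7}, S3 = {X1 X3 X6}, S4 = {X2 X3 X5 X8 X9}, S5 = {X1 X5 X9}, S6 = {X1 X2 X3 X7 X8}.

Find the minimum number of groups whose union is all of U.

S2 and S3 and S4 together: S2 ∪ S3 ∪ S4 = {X1, X2, X3, X4, X5, X6, X7, X8, X9} — every element is covered.
Only S3 contains X6, so S3 is forced; the remaining 6 elements need at least 2 more groups (each remaining group adds at most 4) — so at least 3 groups are needed, and 3 is optimal.

3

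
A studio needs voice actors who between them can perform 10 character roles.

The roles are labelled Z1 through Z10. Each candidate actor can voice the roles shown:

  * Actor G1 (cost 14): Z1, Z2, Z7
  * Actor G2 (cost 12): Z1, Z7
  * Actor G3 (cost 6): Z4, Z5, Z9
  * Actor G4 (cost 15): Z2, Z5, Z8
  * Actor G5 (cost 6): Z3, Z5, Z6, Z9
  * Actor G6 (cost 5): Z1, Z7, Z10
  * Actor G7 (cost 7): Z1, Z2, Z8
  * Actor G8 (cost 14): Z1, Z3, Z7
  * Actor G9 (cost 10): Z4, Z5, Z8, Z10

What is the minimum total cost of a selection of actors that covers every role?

G3, G5, G6, G7 together cover every role (G3 ∪ G5 ∪ G6 ∪ G7 = {Z1, Z2, Z3, Z4, Z5, Z6, Z7, Z8, Z9, Z10}); total cost 6 + 6 + 5 + 7 = 24.
No covering selection has total cost below 24.

24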